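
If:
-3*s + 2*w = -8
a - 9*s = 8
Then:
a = 6*w + 32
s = 2*w/3 + 8/3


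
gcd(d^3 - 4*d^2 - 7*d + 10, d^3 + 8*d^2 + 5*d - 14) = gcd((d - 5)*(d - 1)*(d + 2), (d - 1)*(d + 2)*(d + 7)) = d^2 + d - 2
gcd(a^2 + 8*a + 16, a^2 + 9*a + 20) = a + 4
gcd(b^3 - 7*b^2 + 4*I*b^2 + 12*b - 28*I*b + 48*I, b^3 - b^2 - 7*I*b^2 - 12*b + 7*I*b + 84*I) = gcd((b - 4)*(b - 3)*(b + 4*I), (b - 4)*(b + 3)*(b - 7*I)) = b - 4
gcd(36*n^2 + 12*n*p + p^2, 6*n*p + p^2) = 6*n + p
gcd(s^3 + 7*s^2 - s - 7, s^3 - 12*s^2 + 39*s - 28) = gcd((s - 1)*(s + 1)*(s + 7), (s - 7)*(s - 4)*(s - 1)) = s - 1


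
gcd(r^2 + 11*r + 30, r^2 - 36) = r + 6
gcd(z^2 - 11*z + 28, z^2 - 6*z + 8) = z - 4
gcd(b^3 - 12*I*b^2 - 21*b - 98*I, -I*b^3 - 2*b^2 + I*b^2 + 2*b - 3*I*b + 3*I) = 1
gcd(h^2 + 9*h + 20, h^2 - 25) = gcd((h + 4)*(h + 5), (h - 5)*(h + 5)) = h + 5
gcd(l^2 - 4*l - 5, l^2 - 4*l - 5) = l^2 - 4*l - 5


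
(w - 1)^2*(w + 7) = w^3 + 5*w^2 - 13*w + 7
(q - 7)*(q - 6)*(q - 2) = q^3 - 15*q^2 + 68*q - 84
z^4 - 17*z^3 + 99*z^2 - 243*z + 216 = (z - 8)*(z - 3)^3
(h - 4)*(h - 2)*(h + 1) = h^3 - 5*h^2 + 2*h + 8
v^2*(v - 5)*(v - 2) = v^4 - 7*v^3 + 10*v^2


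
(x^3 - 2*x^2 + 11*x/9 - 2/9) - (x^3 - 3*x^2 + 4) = x^2 + 11*x/9 - 38/9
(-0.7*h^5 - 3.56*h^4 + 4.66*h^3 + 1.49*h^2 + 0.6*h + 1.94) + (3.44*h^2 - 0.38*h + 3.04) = -0.7*h^5 - 3.56*h^4 + 4.66*h^3 + 4.93*h^2 + 0.22*h + 4.98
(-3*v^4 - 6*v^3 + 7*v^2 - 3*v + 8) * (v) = -3*v^5 - 6*v^4 + 7*v^3 - 3*v^2 + 8*v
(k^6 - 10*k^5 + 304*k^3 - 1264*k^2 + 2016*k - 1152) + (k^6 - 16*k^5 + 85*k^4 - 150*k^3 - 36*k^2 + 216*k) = 2*k^6 - 26*k^5 + 85*k^4 + 154*k^3 - 1300*k^2 + 2232*k - 1152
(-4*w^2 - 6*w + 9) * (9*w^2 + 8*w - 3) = -36*w^4 - 86*w^3 + 45*w^2 + 90*w - 27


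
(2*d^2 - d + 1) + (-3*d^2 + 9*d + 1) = -d^2 + 8*d + 2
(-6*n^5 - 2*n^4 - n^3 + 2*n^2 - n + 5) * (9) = -54*n^5 - 18*n^4 - 9*n^3 + 18*n^2 - 9*n + 45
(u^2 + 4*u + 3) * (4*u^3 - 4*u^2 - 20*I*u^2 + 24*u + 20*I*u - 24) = 4*u^5 + 12*u^4 - 20*I*u^4 + 20*u^3 - 60*I*u^3 + 60*u^2 + 20*I*u^2 - 24*u + 60*I*u - 72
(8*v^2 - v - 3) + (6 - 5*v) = 8*v^2 - 6*v + 3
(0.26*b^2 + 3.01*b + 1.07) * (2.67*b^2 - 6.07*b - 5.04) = 0.6942*b^4 + 6.4585*b^3 - 16.7242*b^2 - 21.6653*b - 5.3928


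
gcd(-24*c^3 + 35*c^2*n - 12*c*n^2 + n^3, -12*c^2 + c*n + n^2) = 3*c - n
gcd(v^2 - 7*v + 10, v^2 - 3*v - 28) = 1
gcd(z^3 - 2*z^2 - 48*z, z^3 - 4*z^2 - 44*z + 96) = z^2 - 2*z - 48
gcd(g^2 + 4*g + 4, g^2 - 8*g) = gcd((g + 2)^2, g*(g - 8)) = 1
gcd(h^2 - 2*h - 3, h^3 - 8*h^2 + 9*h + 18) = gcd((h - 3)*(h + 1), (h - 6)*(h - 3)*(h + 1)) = h^2 - 2*h - 3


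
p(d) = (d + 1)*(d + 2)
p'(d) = 2*d + 3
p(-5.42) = 15.12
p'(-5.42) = -7.84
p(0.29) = 2.95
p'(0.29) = 3.58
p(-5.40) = 14.96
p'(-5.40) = -7.80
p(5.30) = 45.99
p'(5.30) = 13.60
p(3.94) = 29.34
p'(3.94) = 10.88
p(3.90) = 28.91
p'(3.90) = 10.80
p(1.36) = 7.93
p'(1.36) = 5.72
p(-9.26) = 59.97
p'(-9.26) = -15.52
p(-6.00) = 20.00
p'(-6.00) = -9.00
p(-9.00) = 56.00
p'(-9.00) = -15.00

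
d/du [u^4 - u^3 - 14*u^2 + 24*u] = 4*u^3 - 3*u^2 - 28*u + 24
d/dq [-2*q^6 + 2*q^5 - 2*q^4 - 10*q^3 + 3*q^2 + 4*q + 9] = -12*q^5 + 10*q^4 - 8*q^3 - 30*q^2 + 6*q + 4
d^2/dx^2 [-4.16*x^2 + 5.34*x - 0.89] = -8.32000000000000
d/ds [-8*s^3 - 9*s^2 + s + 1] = -24*s^2 - 18*s + 1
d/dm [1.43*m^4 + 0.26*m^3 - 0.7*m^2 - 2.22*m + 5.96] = 5.72*m^3 + 0.78*m^2 - 1.4*m - 2.22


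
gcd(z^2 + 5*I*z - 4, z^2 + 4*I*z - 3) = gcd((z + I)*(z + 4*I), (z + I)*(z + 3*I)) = z + I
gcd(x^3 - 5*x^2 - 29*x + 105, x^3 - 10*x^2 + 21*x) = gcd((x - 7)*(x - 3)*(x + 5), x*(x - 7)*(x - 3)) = x^2 - 10*x + 21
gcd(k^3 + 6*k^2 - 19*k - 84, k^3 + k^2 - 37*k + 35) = k + 7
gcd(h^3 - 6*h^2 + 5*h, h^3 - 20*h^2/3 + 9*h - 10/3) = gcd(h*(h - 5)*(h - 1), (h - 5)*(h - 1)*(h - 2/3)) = h^2 - 6*h + 5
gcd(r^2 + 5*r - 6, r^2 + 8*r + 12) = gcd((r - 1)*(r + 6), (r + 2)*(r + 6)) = r + 6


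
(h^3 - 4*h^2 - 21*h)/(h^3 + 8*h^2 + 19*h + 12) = h*(h - 7)/(h^2 + 5*h + 4)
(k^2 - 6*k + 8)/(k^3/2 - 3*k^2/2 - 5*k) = 2*(-k^2 + 6*k - 8)/(k*(-k^2 + 3*k + 10))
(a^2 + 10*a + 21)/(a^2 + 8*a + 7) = (a + 3)/(a + 1)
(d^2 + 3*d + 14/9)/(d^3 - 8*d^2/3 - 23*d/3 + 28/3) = (d + 2/3)/(d^2 - 5*d + 4)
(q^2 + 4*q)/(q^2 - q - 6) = q*(q + 4)/(q^2 - q - 6)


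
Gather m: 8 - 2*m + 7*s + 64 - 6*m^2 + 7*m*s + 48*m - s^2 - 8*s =-6*m^2 + m*(7*s + 46) - s^2 - s + 72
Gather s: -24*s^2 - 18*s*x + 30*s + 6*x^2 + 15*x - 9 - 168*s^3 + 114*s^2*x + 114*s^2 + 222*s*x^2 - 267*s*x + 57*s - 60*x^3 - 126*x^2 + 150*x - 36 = -168*s^3 + s^2*(114*x + 90) + s*(222*x^2 - 285*x + 87) - 60*x^3 - 120*x^2 + 165*x - 45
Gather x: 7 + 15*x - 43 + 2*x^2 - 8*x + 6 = 2*x^2 + 7*x - 30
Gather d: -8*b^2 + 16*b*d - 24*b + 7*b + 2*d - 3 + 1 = -8*b^2 - 17*b + d*(16*b + 2) - 2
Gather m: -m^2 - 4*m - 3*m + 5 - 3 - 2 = -m^2 - 7*m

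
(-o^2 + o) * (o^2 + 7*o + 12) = -o^4 - 6*o^3 - 5*o^2 + 12*o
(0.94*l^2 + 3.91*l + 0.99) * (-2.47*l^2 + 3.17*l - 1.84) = -2.3218*l^4 - 6.6779*l^3 + 8.2198*l^2 - 4.0561*l - 1.8216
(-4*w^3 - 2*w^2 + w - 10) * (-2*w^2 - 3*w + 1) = 8*w^5 + 16*w^4 + 15*w^2 + 31*w - 10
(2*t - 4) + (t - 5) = 3*t - 9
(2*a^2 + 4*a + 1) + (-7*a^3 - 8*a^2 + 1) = -7*a^3 - 6*a^2 + 4*a + 2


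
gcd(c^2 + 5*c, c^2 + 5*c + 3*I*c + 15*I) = c + 5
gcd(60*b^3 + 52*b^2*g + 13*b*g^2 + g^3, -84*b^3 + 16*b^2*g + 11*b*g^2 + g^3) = 6*b + g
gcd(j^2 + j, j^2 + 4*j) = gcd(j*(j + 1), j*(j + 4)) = j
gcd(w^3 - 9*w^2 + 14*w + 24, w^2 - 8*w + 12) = w - 6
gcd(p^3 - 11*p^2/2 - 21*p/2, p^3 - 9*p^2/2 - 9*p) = p^2 + 3*p/2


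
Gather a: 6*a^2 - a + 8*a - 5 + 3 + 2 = 6*a^2 + 7*a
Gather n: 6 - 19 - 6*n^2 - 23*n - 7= -6*n^2 - 23*n - 20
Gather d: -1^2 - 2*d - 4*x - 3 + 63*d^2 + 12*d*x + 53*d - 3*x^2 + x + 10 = 63*d^2 + d*(12*x + 51) - 3*x^2 - 3*x + 6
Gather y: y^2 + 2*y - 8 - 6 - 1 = y^2 + 2*y - 15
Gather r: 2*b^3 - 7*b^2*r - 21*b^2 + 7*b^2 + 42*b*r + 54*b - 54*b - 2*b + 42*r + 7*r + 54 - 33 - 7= 2*b^3 - 14*b^2 - 2*b + r*(-7*b^2 + 42*b + 49) + 14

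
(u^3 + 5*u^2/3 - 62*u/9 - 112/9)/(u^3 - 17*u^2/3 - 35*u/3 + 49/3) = (3*u^2 - 2*u - 16)/(3*(u^2 - 8*u + 7))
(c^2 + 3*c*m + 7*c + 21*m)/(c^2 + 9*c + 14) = (c + 3*m)/(c + 2)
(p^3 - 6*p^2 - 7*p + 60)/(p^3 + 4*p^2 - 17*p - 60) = (p - 5)/(p + 5)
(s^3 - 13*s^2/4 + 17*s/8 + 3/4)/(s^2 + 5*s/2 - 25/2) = (8*s^3 - 26*s^2 + 17*s + 6)/(4*(2*s^2 + 5*s - 25))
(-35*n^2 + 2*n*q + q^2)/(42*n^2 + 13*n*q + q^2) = (-5*n + q)/(6*n + q)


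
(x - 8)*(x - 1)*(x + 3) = x^3 - 6*x^2 - 19*x + 24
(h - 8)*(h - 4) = h^2 - 12*h + 32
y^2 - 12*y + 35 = (y - 7)*(y - 5)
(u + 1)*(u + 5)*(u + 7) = u^3 + 13*u^2 + 47*u + 35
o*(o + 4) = o^2 + 4*o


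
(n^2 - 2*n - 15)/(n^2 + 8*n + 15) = (n - 5)/(n + 5)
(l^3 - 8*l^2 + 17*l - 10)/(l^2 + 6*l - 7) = (l^2 - 7*l + 10)/(l + 7)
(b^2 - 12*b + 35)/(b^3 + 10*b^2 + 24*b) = (b^2 - 12*b + 35)/(b*(b^2 + 10*b + 24))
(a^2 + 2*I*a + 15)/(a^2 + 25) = (a - 3*I)/(a - 5*I)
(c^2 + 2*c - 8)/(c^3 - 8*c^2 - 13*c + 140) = (c - 2)/(c^2 - 12*c + 35)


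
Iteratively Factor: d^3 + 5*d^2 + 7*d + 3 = (d + 1)*(d^2 + 4*d + 3) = (d + 1)^2*(d + 3)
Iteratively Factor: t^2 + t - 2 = (t - 1)*(t + 2)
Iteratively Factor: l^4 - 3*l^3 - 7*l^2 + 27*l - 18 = (l - 2)*(l^3 - l^2 - 9*l + 9) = (l - 2)*(l - 1)*(l^2 - 9) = (l - 3)*(l - 2)*(l - 1)*(l + 3)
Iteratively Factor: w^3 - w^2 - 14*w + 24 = (w - 3)*(w^2 + 2*w - 8) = (w - 3)*(w - 2)*(w + 4)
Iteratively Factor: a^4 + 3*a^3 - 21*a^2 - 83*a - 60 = (a + 1)*(a^3 + 2*a^2 - 23*a - 60) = (a + 1)*(a + 4)*(a^2 - 2*a - 15) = (a + 1)*(a + 3)*(a + 4)*(a - 5)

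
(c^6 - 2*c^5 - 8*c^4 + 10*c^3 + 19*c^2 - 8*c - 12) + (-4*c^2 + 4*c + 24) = c^6 - 2*c^5 - 8*c^4 + 10*c^3 + 15*c^2 - 4*c + 12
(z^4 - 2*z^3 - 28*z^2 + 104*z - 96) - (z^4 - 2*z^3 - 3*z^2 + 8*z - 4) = -25*z^2 + 96*z - 92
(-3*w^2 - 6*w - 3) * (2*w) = -6*w^3 - 12*w^2 - 6*w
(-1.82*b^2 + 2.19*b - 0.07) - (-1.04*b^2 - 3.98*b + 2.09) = -0.78*b^2 + 6.17*b - 2.16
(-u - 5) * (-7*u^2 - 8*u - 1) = 7*u^3 + 43*u^2 + 41*u + 5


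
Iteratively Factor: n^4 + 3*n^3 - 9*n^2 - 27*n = (n - 3)*(n^3 + 6*n^2 + 9*n) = (n - 3)*(n + 3)*(n^2 + 3*n) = (n - 3)*(n + 3)^2*(n)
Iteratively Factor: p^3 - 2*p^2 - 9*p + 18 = (p - 2)*(p^2 - 9) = (p - 3)*(p - 2)*(p + 3)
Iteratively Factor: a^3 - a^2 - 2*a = (a)*(a^2 - a - 2) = a*(a - 2)*(a + 1)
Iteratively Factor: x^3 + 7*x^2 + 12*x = (x + 4)*(x^2 + 3*x) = (x + 3)*(x + 4)*(x)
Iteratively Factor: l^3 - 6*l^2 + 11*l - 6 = (l - 3)*(l^2 - 3*l + 2) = (l - 3)*(l - 2)*(l - 1)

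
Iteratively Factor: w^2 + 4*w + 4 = (w + 2)*(w + 2)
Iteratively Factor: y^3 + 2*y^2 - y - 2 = (y - 1)*(y^2 + 3*y + 2) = (y - 1)*(y + 1)*(y + 2)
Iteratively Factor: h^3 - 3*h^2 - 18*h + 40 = (h + 4)*(h^2 - 7*h + 10) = (h - 5)*(h + 4)*(h - 2)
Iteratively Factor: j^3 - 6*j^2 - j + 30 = (j - 3)*(j^2 - 3*j - 10) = (j - 3)*(j + 2)*(j - 5)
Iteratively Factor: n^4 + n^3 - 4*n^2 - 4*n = (n + 1)*(n^3 - 4*n) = (n + 1)*(n + 2)*(n^2 - 2*n) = n*(n + 1)*(n + 2)*(n - 2)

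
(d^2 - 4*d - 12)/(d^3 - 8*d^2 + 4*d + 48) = 1/(d - 4)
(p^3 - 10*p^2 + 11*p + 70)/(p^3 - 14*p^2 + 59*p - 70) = (p + 2)/(p - 2)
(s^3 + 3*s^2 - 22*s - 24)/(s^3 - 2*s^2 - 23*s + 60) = (s^2 + 7*s + 6)/(s^2 + 2*s - 15)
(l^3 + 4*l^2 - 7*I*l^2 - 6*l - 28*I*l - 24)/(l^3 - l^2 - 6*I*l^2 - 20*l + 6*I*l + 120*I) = (l - I)/(l - 5)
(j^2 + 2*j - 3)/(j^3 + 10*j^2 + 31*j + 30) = (j - 1)/(j^2 + 7*j + 10)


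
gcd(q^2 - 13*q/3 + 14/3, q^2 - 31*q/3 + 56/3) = q - 7/3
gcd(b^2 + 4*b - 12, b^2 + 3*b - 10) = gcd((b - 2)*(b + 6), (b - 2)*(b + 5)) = b - 2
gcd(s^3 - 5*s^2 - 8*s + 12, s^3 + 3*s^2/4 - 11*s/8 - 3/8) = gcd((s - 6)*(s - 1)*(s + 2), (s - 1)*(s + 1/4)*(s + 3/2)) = s - 1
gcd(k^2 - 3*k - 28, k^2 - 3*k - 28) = k^2 - 3*k - 28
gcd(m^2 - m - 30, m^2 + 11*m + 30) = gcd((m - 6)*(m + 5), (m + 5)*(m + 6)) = m + 5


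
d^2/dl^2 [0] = 0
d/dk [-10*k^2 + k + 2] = 1 - 20*k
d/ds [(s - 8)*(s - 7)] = 2*s - 15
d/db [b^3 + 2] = 3*b^2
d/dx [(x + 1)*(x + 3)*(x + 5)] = 3*x^2 + 18*x + 23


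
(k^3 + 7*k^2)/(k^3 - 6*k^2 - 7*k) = k*(k + 7)/(k^2 - 6*k - 7)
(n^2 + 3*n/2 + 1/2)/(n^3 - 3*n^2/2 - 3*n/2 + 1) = (2*n + 1)/(2*n^2 - 5*n + 2)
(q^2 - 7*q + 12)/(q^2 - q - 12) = (q - 3)/(q + 3)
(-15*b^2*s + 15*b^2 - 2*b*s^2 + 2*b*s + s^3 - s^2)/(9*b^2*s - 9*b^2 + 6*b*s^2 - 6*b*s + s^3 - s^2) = (-5*b + s)/(3*b + s)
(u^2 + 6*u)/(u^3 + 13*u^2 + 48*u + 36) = u/(u^2 + 7*u + 6)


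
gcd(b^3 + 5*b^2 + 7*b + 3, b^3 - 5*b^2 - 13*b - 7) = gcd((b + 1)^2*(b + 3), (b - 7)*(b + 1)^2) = b^2 + 2*b + 1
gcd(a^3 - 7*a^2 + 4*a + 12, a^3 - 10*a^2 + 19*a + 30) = a^2 - 5*a - 6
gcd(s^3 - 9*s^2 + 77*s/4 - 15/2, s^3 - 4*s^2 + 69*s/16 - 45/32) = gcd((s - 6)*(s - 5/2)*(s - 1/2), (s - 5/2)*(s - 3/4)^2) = s - 5/2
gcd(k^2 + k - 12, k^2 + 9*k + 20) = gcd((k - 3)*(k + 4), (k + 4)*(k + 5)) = k + 4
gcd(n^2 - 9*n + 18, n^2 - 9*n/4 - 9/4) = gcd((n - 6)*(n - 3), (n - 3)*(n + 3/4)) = n - 3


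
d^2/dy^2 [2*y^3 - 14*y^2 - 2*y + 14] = 12*y - 28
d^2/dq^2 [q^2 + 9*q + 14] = 2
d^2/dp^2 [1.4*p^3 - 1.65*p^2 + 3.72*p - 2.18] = 8.4*p - 3.3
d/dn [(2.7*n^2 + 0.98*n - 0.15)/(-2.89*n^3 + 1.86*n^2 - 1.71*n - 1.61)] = (7.803*n^4 + 5.6644*n^3 - 7.7403*n^2 - 8.136*n - 1.8343)/(8.3521*n^6 - 10.7508*n^5 + 13.3434*n^4 + 2.9446*n^3 - 3.0651*n^2 + 5.5062*n + 2.5921)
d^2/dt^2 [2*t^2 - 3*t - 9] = 4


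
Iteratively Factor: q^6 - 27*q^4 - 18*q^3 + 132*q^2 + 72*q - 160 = (q - 2)*(q^5 + 2*q^4 - 23*q^3 - 64*q^2 + 4*q + 80) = (q - 2)*(q + 2)*(q^4 - 23*q^2 - 18*q + 40) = (q - 2)*(q + 2)^2*(q^3 - 2*q^2 - 19*q + 20) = (q - 2)*(q - 1)*(q + 2)^2*(q^2 - q - 20) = (q - 2)*(q - 1)*(q + 2)^2*(q + 4)*(q - 5)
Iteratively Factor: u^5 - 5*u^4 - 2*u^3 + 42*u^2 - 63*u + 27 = (u - 3)*(u^4 - 2*u^3 - 8*u^2 + 18*u - 9) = (u - 3)*(u - 1)*(u^3 - u^2 - 9*u + 9) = (u - 3)*(u - 1)*(u + 3)*(u^2 - 4*u + 3) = (u - 3)^2*(u - 1)*(u + 3)*(u - 1)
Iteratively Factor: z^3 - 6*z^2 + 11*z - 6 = (z - 2)*(z^2 - 4*z + 3) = (z - 3)*(z - 2)*(z - 1)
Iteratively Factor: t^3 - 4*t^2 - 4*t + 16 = (t - 2)*(t^2 - 2*t - 8) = (t - 2)*(t + 2)*(t - 4)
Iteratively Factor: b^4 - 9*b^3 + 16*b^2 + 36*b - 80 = (b - 5)*(b^3 - 4*b^2 - 4*b + 16) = (b - 5)*(b - 2)*(b^2 - 2*b - 8) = (b - 5)*(b - 4)*(b - 2)*(b + 2)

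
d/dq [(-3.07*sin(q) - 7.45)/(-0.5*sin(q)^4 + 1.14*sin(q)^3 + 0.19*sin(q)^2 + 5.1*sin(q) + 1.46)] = (-4.605*sin(q)^4 - 7.9004*sin(q)^3 + 26.0623*sin(q)^2 + 2.831*sin(q) + 33.5128)*cos(q)/(0.25*sin(q)^8 - 1.14*sin(q)^7 + 1.1096*sin(q)^6 - 4.6668*sin(q)^5 + 10.2041*sin(q)^4 + 5.2668*sin(q)^3 + 26.5648*sin(q)^2 + 14.892*sin(q) + 2.1316)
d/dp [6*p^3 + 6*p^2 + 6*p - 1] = 18*p^2 + 12*p + 6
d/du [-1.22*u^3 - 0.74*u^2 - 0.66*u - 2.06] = -3.66*u^2 - 1.48*u - 0.66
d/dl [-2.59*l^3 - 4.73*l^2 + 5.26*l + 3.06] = -7.77*l^2 - 9.46*l + 5.26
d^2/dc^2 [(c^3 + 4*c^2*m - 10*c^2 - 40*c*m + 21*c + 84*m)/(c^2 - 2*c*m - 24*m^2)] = 6*(12*m^2 - 20*m + 7)/(c^3 - 18*c^2*m + 108*c*m^2 - 216*m^3)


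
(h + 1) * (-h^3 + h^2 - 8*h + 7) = -h^4 - 7*h^2 - h + 7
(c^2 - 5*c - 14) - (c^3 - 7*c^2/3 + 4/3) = -c^3 + 10*c^2/3 - 5*c - 46/3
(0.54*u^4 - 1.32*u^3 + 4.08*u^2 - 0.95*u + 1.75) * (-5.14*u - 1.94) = -2.7756*u^5 + 5.7372*u^4 - 18.4104*u^3 - 3.0322*u^2 - 7.152*u - 3.395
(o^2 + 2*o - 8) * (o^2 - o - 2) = o^4 + o^3 - 12*o^2 + 4*o + 16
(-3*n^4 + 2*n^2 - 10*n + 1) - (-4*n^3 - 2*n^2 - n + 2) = -3*n^4 + 4*n^3 + 4*n^2 - 9*n - 1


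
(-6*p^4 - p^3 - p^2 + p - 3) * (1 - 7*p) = 42*p^5 + p^4 + 6*p^3 - 8*p^2 + 22*p - 3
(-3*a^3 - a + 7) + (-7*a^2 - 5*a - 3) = -3*a^3 - 7*a^2 - 6*a + 4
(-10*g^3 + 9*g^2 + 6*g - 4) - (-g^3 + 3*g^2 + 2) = -9*g^3 + 6*g^2 + 6*g - 6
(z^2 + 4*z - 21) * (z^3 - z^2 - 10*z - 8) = z^5 + 3*z^4 - 35*z^3 - 27*z^2 + 178*z + 168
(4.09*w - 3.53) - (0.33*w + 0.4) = 3.76*w - 3.93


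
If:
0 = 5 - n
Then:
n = 5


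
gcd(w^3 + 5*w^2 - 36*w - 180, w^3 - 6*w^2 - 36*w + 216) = w^2 - 36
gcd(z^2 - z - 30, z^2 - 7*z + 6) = z - 6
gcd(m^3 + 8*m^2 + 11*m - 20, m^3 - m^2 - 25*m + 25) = m^2 + 4*m - 5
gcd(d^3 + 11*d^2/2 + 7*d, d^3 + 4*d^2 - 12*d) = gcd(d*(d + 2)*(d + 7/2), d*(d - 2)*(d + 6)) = d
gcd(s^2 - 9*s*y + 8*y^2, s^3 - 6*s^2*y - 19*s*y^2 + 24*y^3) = s^2 - 9*s*y + 8*y^2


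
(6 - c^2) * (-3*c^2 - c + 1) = 3*c^4 + c^3 - 19*c^2 - 6*c + 6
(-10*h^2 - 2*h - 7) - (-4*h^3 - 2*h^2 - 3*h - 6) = 4*h^3 - 8*h^2 + h - 1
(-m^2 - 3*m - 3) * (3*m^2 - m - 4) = -3*m^4 - 8*m^3 - 2*m^2 + 15*m + 12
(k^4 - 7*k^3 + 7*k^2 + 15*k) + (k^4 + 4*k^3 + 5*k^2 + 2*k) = 2*k^4 - 3*k^3 + 12*k^2 + 17*k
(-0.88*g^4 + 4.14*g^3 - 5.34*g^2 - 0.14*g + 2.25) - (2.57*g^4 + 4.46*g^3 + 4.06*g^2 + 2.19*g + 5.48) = -3.45*g^4 - 0.32*g^3 - 9.4*g^2 - 2.33*g - 3.23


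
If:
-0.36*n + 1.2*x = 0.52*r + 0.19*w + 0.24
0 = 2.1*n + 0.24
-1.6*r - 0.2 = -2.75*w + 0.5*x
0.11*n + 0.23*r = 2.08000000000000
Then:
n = -0.11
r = 9.10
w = 6.29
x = 5.10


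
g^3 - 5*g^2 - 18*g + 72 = (g - 6)*(g - 3)*(g + 4)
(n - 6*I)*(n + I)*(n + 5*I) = n^3 + 31*n + 30*I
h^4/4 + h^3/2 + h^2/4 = h^2*(h/4 + 1/4)*(h + 1)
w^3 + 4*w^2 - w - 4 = (w - 1)*(w + 1)*(w + 4)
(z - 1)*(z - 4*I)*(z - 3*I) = z^3 - z^2 - 7*I*z^2 - 12*z + 7*I*z + 12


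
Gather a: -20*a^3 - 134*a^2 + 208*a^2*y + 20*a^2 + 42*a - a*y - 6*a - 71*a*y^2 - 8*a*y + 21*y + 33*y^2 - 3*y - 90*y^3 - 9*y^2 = -20*a^3 + a^2*(208*y - 114) + a*(-71*y^2 - 9*y + 36) - 90*y^3 + 24*y^2 + 18*y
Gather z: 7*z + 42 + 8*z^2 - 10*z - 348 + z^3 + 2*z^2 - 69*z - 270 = z^3 + 10*z^2 - 72*z - 576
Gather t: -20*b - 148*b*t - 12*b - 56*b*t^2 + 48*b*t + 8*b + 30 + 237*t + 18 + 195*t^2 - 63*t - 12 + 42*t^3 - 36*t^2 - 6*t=-24*b + 42*t^3 + t^2*(159 - 56*b) + t*(168 - 100*b) + 36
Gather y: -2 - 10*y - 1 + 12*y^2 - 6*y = 12*y^2 - 16*y - 3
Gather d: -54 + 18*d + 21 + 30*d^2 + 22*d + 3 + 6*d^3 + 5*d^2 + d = 6*d^3 + 35*d^2 + 41*d - 30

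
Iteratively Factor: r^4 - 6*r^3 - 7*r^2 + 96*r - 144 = (r - 4)*(r^3 - 2*r^2 - 15*r + 36) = (r - 4)*(r - 3)*(r^2 + r - 12) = (r - 4)*(r - 3)^2*(r + 4)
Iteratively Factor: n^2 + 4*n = (n)*(n + 4)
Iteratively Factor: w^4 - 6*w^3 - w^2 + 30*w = (w - 5)*(w^3 - w^2 - 6*w) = w*(w - 5)*(w^2 - w - 6) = w*(w - 5)*(w + 2)*(w - 3)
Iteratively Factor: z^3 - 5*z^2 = (z)*(z^2 - 5*z) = z^2*(z - 5)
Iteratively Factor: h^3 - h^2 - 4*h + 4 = (h - 1)*(h^2 - 4) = (h - 2)*(h - 1)*(h + 2)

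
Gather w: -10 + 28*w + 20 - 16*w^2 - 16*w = -16*w^2 + 12*w + 10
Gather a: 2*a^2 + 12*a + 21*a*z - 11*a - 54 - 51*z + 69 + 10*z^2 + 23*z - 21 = 2*a^2 + a*(21*z + 1) + 10*z^2 - 28*z - 6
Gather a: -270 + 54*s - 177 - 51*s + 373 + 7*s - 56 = 10*s - 130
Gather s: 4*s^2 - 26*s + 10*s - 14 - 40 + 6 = 4*s^2 - 16*s - 48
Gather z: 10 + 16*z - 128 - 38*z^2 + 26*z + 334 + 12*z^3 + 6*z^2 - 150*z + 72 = 12*z^3 - 32*z^2 - 108*z + 288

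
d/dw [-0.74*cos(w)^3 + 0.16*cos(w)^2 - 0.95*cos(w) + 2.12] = (2.22*cos(w)^2 - 0.32*cos(w) + 0.95)*sin(w)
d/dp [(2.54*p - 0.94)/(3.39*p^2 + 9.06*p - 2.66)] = (-8.6106*p^2 + 6.3732*p + 1.76)/(11.4921*p^4 + 61.4268*p^3 + 64.0488*p^2 - 48.1992*p + 7.0756)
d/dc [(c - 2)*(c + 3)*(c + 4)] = 3*c^2 + 10*c - 2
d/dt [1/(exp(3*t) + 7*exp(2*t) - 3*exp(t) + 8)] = (-3*exp(2*t) - 14*exp(t) + 3)*exp(t)/(exp(3*t) + 7*exp(2*t) - 3*exp(t) + 8)^2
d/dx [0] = 0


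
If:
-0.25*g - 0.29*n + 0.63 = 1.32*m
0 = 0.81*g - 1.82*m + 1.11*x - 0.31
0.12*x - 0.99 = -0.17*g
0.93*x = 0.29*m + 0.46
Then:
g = 4.85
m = 2.83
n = -14.89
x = 1.38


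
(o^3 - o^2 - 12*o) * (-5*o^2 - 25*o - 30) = -5*o^5 - 20*o^4 + 55*o^3 + 330*o^2 + 360*o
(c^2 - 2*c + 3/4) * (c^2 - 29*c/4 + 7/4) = c^4 - 37*c^3/4 + 17*c^2 - 143*c/16 + 21/16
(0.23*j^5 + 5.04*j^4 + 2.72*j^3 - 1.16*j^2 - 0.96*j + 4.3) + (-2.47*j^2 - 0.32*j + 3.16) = 0.23*j^5 + 5.04*j^4 + 2.72*j^3 - 3.63*j^2 - 1.28*j + 7.46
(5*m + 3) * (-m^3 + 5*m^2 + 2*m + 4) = -5*m^4 + 22*m^3 + 25*m^2 + 26*m + 12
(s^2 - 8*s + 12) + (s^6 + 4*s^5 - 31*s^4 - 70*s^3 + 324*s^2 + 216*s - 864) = s^6 + 4*s^5 - 31*s^4 - 70*s^3 + 325*s^2 + 208*s - 852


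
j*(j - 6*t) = j^2 - 6*j*t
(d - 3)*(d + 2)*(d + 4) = d^3 + 3*d^2 - 10*d - 24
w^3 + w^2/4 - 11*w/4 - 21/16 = (w - 7/4)*(w + 1/2)*(w + 3/2)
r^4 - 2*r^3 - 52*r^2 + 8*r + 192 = (r - 8)*(r - 2)*(r + 2)*(r + 6)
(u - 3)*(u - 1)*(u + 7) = u^3 + 3*u^2 - 25*u + 21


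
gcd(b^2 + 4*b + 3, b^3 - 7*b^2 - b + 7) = b + 1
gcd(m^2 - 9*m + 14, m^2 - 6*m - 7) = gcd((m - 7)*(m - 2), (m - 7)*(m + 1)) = m - 7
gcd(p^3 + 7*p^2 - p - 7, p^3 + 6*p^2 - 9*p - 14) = p^2 + 8*p + 7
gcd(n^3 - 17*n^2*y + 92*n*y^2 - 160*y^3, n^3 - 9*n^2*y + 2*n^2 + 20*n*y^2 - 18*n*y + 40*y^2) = n^2 - 9*n*y + 20*y^2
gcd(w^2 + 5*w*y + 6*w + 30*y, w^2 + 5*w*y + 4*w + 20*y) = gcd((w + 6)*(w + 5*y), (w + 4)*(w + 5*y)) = w + 5*y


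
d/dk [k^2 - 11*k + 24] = 2*k - 11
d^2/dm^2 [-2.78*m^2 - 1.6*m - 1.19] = -5.56000000000000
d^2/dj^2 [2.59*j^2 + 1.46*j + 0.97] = 5.18000000000000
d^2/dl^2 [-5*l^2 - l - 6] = -10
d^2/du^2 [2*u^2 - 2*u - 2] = 4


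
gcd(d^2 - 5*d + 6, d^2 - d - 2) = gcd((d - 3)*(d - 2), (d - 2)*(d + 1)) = d - 2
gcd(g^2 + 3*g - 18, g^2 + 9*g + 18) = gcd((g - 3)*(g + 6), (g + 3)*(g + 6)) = g + 6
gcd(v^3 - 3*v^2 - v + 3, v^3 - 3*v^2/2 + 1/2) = v - 1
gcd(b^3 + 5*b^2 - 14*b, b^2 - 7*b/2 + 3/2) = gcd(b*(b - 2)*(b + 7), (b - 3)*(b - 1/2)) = 1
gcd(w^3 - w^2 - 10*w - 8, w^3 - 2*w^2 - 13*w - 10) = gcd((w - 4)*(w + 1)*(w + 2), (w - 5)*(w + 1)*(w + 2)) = w^2 + 3*w + 2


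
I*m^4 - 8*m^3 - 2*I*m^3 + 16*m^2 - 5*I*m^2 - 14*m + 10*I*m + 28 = (m - 2)*(m + 2*I)*(m + 7*I)*(I*m + 1)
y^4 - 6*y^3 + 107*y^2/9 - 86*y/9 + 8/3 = (y - 3)*(y - 4/3)*(y - 1)*(y - 2/3)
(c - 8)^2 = c^2 - 16*c + 64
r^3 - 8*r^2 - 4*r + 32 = (r - 8)*(r - 2)*(r + 2)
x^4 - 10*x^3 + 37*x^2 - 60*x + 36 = (x - 3)^2*(x - 2)^2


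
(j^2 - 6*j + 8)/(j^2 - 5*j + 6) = (j - 4)/(j - 3)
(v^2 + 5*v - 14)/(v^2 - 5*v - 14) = (-v^2 - 5*v + 14)/(-v^2 + 5*v + 14)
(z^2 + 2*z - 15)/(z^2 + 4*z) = (z^2 + 2*z - 15)/(z*(z + 4))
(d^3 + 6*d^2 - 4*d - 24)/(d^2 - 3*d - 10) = (d^2 + 4*d - 12)/(d - 5)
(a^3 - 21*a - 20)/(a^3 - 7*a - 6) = (a^2 - a - 20)/(a^2 - a - 6)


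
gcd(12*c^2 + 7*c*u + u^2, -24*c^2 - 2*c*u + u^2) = 4*c + u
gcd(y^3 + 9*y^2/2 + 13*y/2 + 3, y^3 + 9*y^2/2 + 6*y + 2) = y + 2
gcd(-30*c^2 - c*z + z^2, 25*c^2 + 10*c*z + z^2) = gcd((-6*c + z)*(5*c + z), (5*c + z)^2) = 5*c + z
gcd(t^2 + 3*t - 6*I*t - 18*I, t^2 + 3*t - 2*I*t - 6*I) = t + 3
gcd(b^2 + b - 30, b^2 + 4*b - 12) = b + 6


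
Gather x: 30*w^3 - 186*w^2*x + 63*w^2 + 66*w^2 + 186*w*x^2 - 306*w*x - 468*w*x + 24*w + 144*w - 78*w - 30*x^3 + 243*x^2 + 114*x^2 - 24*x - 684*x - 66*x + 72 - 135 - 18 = 30*w^3 + 129*w^2 + 90*w - 30*x^3 + x^2*(186*w + 357) + x*(-186*w^2 - 774*w - 774) - 81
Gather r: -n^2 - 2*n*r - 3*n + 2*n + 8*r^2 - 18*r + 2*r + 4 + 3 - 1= -n^2 - n + 8*r^2 + r*(-2*n - 16) + 6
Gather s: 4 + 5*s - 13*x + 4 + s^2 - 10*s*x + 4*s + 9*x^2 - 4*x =s^2 + s*(9 - 10*x) + 9*x^2 - 17*x + 8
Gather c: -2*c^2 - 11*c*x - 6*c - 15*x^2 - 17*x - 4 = -2*c^2 + c*(-11*x - 6) - 15*x^2 - 17*x - 4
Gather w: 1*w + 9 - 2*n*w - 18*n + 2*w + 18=-18*n + w*(3 - 2*n) + 27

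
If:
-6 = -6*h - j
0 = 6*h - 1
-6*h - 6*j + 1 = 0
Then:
No Solution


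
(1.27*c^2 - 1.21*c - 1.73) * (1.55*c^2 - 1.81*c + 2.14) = 1.9685*c^4 - 4.1742*c^3 + 2.2264*c^2 + 0.5419*c - 3.7022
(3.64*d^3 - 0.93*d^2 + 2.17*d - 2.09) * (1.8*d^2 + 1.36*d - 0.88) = 6.552*d^5 + 3.2764*d^4 - 0.562*d^3 + 0.00760000000000005*d^2 - 4.752*d + 1.8392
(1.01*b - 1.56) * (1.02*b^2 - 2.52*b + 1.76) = 1.0302*b^3 - 4.1364*b^2 + 5.7088*b - 2.7456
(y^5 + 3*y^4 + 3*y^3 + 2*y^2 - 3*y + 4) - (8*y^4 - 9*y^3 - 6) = y^5 - 5*y^4 + 12*y^3 + 2*y^2 - 3*y + 10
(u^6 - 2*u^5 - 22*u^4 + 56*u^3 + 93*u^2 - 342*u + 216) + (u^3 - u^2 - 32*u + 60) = u^6 - 2*u^5 - 22*u^4 + 57*u^3 + 92*u^2 - 374*u + 276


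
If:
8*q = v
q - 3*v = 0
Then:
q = 0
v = 0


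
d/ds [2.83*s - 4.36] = 2.83000000000000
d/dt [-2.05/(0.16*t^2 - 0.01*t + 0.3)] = (0.656*t - 0.0205)/(0.16*t^2 - 0.01*t + 0.3)^2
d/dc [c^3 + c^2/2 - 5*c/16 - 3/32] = 3*c^2 + c - 5/16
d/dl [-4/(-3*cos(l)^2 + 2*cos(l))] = 8*(-sin(l)/cos(l)^2 + 3*tan(l))/(3*cos(l) - 2)^2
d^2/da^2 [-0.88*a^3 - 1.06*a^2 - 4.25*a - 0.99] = -5.28*a - 2.12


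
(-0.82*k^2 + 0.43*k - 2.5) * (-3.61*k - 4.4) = 2.9602*k^3 + 2.0557*k^2 + 7.133*k + 11.0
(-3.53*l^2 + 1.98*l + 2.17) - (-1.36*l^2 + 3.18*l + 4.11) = -2.17*l^2 - 1.2*l - 1.94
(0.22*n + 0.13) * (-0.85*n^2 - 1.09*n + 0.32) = -0.187*n^3 - 0.3503*n^2 - 0.0713*n + 0.0416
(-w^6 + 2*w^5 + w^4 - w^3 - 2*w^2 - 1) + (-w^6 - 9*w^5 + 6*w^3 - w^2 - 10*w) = -2*w^6 - 7*w^5 + w^4 + 5*w^3 - 3*w^2 - 10*w - 1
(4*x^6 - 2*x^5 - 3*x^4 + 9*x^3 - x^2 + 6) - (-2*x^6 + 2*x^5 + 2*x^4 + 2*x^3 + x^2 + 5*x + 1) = 6*x^6 - 4*x^5 - 5*x^4 + 7*x^3 - 2*x^2 - 5*x + 5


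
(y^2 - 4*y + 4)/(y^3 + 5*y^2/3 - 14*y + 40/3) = 3*(y - 2)/(3*y^2 + 11*y - 20)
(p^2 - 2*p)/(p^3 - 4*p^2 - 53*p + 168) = p*(p - 2)/(p^3 - 4*p^2 - 53*p + 168)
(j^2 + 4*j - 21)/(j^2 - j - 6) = (j + 7)/(j + 2)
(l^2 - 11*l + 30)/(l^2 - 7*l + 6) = (l - 5)/(l - 1)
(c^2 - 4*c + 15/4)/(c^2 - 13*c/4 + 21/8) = 2*(2*c - 5)/(4*c - 7)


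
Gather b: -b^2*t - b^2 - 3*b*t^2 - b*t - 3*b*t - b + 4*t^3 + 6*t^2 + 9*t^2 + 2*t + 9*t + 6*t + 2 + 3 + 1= b^2*(-t - 1) + b*(-3*t^2 - 4*t - 1) + 4*t^3 + 15*t^2 + 17*t + 6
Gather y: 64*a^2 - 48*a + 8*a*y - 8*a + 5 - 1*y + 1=64*a^2 - 56*a + y*(8*a - 1) + 6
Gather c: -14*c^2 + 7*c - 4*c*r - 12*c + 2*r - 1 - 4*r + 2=-14*c^2 + c*(-4*r - 5) - 2*r + 1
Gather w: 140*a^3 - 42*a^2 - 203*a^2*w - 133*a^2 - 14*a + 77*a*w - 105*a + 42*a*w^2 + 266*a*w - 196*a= 140*a^3 - 175*a^2 + 42*a*w^2 - 315*a + w*(-203*a^2 + 343*a)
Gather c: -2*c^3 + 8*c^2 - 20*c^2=-2*c^3 - 12*c^2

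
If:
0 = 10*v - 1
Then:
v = 1/10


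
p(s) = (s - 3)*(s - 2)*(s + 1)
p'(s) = (s - 3)*(s - 2) + (s - 3)*(s + 1) + (s - 2)*(s + 1)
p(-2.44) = -34.78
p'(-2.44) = 38.38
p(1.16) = 3.34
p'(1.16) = -4.24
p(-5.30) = -260.54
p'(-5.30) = 127.67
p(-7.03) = -546.14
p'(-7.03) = 205.50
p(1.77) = 0.78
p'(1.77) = -3.76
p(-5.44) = -278.80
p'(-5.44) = 133.30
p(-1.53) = -8.48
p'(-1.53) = 20.26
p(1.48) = 1.96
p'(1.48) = -4.27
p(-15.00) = -4284.00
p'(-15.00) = 796.00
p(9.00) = 420.00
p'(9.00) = 172.00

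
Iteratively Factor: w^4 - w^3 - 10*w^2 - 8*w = (w)*(w^3 - w^2 - 10*w - 8) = w*(w + 1)*(w^2 - 2*w - 8) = w*(w - 4)*(w + 1)*(w + 2)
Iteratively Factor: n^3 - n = (n)*(n^2 - 1) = n*(n - 1)*(n + 1)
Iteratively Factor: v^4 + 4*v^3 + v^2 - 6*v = (v + 3)*(v^3 + v^2 - 2*v) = (v + 2)*(v + 3)*(v^2 - v) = v*(v + 2)*(v + 3)*(v - 1)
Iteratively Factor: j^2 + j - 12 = (j - 3)*(j + 4)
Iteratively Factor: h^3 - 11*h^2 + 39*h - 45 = (h - 5)*(h^2 - 6*h + 9) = (h - 5)*(h - 3)*(h - 3)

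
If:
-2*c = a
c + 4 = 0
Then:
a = 8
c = -4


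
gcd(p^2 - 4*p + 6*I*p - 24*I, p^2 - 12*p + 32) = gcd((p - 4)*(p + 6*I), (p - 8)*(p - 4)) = p - 4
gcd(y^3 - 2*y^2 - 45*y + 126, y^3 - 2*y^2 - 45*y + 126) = y^3 - 2*y^2 - 45*y + 126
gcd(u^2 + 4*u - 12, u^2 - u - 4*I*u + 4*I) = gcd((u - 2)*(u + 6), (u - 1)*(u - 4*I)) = 1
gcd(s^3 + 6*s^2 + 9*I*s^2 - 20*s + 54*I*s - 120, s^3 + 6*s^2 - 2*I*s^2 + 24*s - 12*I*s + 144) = s^2 + s*(6 + 4*I) + 24*I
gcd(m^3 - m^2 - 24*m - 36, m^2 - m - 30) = m - 6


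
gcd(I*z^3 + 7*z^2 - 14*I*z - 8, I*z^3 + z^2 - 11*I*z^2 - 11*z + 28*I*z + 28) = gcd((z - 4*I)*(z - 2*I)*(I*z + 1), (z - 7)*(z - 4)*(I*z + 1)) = z - I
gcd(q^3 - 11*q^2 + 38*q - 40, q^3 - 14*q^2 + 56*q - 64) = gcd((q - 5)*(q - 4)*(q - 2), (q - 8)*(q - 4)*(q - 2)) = q^2 - 6*q + 8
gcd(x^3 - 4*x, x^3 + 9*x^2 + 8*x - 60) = x - 2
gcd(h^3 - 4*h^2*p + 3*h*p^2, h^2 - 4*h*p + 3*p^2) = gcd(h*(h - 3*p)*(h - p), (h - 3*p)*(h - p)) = h^2 - 4*h*p + 3*p^2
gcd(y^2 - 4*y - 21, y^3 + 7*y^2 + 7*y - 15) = y + 3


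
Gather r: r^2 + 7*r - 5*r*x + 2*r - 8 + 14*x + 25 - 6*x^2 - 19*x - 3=r^2 + r*(9 - 5*x) - 6*x^2 - 5*x + 14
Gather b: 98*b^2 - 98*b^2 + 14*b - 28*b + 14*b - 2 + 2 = 0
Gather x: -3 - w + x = -w + x - 3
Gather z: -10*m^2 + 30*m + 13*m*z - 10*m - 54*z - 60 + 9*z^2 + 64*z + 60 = -10*m^2 + 20*m + 9*z^2 + z*(13*m + 10)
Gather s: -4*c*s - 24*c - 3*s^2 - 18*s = -24*c - 3*s^2 + s*(-4*c - 18)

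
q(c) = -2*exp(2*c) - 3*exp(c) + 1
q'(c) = -4*exp(2*c) - 3*exp(c)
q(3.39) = -1848.14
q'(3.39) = -3609.27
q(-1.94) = 0.53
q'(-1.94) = -0.51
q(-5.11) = 0.98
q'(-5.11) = -0.02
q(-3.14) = 0.87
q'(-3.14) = -0.14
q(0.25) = -6.15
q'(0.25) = -10.45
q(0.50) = -9.38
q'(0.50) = -15.82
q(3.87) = -4739.77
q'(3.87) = -9337.72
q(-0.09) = -3.41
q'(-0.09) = -6.08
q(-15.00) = 1.00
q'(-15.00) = 0.00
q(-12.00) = 1.00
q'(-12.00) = 0.00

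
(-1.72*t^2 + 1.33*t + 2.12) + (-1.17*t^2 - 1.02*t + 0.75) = -2.89*t^2 + 0.31*t + 2.87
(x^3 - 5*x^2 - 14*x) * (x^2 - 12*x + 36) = x^5 - 17*x^4 + 82*x^3 - 12*x^2 - 504*x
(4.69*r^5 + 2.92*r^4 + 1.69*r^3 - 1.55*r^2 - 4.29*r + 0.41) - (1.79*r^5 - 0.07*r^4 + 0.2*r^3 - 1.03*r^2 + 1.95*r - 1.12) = 2.9*r^5 + 2.99*r^4 + 1.49*r^3 - 0.52*r^2 - 6.24*r + 1.53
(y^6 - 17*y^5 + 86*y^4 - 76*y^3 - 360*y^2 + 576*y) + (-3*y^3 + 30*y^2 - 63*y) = y^6 - 17*y^5 + 86*y^4 - 79*y^3 - 330*y^2 + 513*y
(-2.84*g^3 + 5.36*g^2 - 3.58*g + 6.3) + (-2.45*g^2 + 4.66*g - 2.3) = -2.84*g^3 + 2.91*g^2 + 1.08*g + 4.0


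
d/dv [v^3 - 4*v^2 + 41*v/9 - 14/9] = 3*v^2 - 8*v + 41/9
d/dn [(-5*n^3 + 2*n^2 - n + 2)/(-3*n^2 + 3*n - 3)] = (5*n^4 - 10*n^3 + 16*n^2 - 1)/(3*(n^4 - 2*n^3 + 3*n^2 - 2*n + 1))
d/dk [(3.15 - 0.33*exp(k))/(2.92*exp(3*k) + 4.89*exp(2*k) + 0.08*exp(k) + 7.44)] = (1.9272*exp(3*k) - 25.9803*exp(2*k) - 30.807*exp(k) - 2.7072)*exp(k)/(8.5264*exp(6*k) + 28.5576*exp(5*k) + 24.3793*exp(4*k) + 44.232*exp(3*k) + 72.7696*exp(2*k) + 1.1904*exp(k) + 55.3536)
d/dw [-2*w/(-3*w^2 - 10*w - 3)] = 6*(1 - w^2)/(9*w^4 + 60*w^3 + 118*w^2 + 60*w + 9)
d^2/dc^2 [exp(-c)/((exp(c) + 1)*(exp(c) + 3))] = (9*exp(4*c) + 44*exp(3*c) + 70*exp(2*c) + 36*exp(c) + 9)*exp(-c)/(exp(6*c) + 12*exp(5*c) + 57*exp(4*c) + 136*exp(3*c) + 171*exp(2*c) + 108*exp(c) + 27)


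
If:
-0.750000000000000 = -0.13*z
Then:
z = 5.77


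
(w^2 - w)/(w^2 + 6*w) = (w - 1)/(w + 6)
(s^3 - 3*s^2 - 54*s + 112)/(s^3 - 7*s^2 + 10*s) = (s^2 - s - 56)/(s*(s - 5))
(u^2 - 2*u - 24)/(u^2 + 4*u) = (u - 6)/u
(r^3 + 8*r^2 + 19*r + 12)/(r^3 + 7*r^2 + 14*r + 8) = (r + 3)/(r + 2)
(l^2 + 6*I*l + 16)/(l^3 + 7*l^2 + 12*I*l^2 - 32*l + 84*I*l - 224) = (l - 2*I)/(l^2 + l*(7 + 4*I) + 28*I)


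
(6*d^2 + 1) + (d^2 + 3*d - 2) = 7*d^2 + 3*d - 1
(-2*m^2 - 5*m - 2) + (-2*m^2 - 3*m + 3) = -4*m^2 - 8*m + 1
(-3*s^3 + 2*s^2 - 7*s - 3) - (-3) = -3*s^3 + 2*s^2 - 7*s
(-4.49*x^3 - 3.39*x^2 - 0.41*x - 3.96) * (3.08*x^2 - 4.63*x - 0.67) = -13.8292*x^5 + 10.3475*x^4 + 17.4412*x^3 - 8.0272*x^2 + 18.6095*x + 2.6532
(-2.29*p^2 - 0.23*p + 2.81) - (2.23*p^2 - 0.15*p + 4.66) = -4.52*p^2 - 0.08*p - 1.85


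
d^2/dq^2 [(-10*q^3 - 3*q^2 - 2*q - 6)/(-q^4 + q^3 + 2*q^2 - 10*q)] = 2*(10*q^9 + 9*q^8 + 63*q^7 - 667*q^6 + 24*q^5 - 30*q^4 + 1304*q^3 - 108*q^2 - 360*q + 600)/(q^3*(q^9 - 3*q^8 - 3*q^7 + 41*q^6 - 54*q^5 - 102*q^4 + 412*q^3 - 180*q^2 - 600*q + 1000))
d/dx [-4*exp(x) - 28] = -4*exp(x)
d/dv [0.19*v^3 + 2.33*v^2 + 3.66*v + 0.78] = 0.57*v^2 + 4.66*v + 3.66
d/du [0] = 0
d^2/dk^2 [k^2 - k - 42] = 2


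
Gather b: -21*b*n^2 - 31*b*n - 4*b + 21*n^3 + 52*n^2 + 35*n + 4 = b*(-21*n^2 - 31*n - 4) + 21*n^3 + 52*n^2 + 35*n + 4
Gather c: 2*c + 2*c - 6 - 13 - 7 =4*c - 26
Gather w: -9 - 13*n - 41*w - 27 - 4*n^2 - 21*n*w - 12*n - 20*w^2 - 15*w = -4*n^2 - 25*n - 20*w^2 + w*(-21*n - 56) - 36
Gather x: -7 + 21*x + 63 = 21*x + 56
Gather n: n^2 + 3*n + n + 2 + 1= n^2 + 4*n + 3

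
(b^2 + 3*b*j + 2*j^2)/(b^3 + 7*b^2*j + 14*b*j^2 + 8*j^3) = 1/(b + 4*j)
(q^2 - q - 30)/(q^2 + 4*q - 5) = (q - 6)/(q - 1)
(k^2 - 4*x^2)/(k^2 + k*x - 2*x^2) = (-k + 2*x)/(-k + x)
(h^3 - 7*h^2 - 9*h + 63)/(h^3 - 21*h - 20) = (-h^3 + 7*h^2 + 9*h - 63)/(-h^3 + 21*h + 20)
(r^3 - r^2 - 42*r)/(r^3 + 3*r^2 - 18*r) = (r - 7)/(r - 3)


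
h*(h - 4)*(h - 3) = h^3 - 7*h^2 + 12*h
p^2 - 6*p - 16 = (p - 8)*(p + 2)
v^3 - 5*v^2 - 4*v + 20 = (v - 5)*(v - 2)*(v + 2)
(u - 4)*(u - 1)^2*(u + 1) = u^4 - 5*u^3 + 3*u^2 + 5*u - 4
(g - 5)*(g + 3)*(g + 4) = g^3 + 2*g^2 - 23*g - 60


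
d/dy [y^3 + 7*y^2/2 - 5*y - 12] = 3*y^2 + 7*y - 5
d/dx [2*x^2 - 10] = 4*x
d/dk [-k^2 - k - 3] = -2*k - 1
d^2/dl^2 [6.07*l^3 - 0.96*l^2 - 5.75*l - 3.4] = 36.42*l - 1.92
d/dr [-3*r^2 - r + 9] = -6*r - 1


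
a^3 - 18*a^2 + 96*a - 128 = (a - 8)^2*(a - 2)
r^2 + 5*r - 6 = (r - 1)*(r + 6)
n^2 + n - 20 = (n - 4)*(n + 5)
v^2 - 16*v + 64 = (v - 8)^2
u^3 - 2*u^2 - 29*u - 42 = (u - 7)*(u + 2)*(u + 3)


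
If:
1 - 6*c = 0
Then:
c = 1/6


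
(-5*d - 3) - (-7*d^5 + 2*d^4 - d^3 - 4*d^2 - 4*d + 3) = 7*d^5 - 2*d^4 + d^3 + 4*d^2 - d - 6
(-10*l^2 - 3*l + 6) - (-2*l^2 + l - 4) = -8*l^2 - 4*l + 10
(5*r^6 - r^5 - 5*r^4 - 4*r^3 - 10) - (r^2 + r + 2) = 5*r^6 - r^5 - 5*r^4 - 4*r^3 - r^2 - r - 12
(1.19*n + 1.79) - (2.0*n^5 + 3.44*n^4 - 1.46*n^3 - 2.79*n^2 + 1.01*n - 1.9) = -2.0*n^5 - 3.44*n^4 + 1.46*n^3 + 2.79*n^2 + 0.18*n + 3.69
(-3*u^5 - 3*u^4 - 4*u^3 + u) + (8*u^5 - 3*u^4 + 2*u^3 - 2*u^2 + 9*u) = 5*u^5 - 6*u^4 - 2*u^3 - 2*u^2 + 10*u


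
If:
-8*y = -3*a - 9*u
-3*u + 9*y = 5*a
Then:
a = 19*y/12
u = 13*y/36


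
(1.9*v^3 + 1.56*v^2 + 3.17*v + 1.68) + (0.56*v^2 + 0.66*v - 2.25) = 1.9*v^3 + 2.12*v^2 + 3.83*v - 0.57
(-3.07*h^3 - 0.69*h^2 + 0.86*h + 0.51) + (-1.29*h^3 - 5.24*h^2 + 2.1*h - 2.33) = -4.36*h^3 - 5.93*h^2 + 2.96*h - 1.82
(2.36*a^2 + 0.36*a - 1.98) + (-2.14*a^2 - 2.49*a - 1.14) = 0.22*a^2 - 2.13*a - 3.12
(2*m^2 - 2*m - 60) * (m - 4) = 2*m^3 - 10*m^2 - 52*m + 240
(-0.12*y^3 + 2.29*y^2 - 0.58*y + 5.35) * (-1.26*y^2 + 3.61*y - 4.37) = 0.1512*y^5 - 3.3186*y^4 + 9.5221*y^3 - 18.8421*y^2 + 21.8481*y - 23.3795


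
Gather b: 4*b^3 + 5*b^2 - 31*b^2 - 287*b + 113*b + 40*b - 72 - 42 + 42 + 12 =4*b^3 - 26*b^2 - 134*b - 60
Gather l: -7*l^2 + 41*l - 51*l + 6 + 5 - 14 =-7*l^2 - 10*l - 3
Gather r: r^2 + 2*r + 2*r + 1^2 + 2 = r^2 + 4*r + 3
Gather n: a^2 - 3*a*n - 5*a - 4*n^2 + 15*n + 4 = a^2 - 5*a - 4*n^2 + n*(15 - 3*a) + 4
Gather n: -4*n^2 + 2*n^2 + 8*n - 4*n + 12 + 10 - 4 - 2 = -2*n^2 + 4*n + 16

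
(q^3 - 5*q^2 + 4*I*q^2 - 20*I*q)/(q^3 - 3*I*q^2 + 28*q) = (q - 5)/(q - 7*I)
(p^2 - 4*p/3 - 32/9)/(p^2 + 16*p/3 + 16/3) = (p - 8/3)/(p + 4)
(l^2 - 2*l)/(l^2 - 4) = l/(l + 2)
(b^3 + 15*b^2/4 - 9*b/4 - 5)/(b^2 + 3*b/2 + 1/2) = (4*b^2 + 11*b - 20)/(2*(2*b + 1))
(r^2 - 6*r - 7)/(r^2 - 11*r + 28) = (r + 1)/(r - 4)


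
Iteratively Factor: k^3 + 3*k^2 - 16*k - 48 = (k - 4)*(k^2 + 7*k + 12) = (k - 4)*(k + 3)*(k + 4)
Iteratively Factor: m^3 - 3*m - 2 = (m + 1)*(m^2 - m - 2) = (m - 2)*(m + 1)*(m + 1)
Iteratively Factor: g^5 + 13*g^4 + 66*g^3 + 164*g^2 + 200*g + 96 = (g + 2)*(g^4 + 11*g^3 + 44*g^2 + 76*g + 48) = (g + 2)^2*(g^3 + 9*g^2 + 26*g + 24) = (g + 2)^2*(g + 4)*(g^2 + 5*g + 6) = (g + 2)^2*(g + 3)*(g + 4)*(g + 2)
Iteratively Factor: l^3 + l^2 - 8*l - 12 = (l - 3)*(l^2 + 4*l + 4) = (l - 3)*(l + 2)*(l + 2)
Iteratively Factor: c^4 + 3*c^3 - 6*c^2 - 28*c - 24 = (c + 2)*(c^3 + c^2 - 8*c - 12) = (c + 2)^2*(c^2 - c - 6) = (c - 3)*(c + 2)^2*(c + 2)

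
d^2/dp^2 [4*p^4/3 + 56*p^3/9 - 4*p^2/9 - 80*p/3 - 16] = 16*p^2 + 112*p/3 - 8/9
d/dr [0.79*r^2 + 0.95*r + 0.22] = 1.58*r + 0.95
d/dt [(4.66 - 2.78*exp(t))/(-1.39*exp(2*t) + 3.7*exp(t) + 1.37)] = (-3.8642*exp(2*t) + 12.9548*exp(t) - 21.0506)*exp(t)/(1.9321*exp(4*t) - 10.286*exp(3*t) + 9.8814*exp(2*t) + 10.138*exp(t) + 1.8769)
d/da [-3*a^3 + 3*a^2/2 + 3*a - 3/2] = -9*a^2 + 3*a + 3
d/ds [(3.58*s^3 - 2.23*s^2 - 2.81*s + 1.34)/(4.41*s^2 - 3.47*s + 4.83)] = (15.7878*s^4 - 24.8452*s^3 + 72.0044*s^2 - 33.3606*s - 8.9225)/(19.4481*s^4 - 30.6054*s^3 + 54.6415*s^2 - 33.5202*s + 23.3289)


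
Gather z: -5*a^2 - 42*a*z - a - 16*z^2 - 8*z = -5*a^2 - a - 16*z^2 + z*(-42*a - 8)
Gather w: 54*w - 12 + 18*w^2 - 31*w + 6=18*w^2 + 23*w - 6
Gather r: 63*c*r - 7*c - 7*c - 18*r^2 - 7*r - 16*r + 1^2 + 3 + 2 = -14*c - 18*r^2 + r*(63*c - 23) + 6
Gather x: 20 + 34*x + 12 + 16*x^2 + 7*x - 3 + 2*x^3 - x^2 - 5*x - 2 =2*x^3 + 15*x^2 + 36*x + 27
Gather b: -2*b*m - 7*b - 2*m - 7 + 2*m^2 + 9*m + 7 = b*(-2*m - 7) + 2*m^2 + 7*m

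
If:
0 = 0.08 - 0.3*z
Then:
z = 0.27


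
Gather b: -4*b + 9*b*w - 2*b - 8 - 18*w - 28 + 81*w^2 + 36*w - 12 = b*(9*w - 6) + 81*w^2 + 18*w - 48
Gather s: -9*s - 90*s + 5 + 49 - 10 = 44 - 99*s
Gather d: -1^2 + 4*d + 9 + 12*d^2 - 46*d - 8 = 12*d^2 - 42*d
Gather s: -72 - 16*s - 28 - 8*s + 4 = -24*s - 96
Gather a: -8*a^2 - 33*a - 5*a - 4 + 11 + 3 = -8*a^2 - 38*a + 10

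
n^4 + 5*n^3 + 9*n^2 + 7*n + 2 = (n + 1)^3*(n + 2)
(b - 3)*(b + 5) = b^2 + 2*b - 15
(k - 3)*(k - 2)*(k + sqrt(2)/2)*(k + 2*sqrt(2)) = k^4 - 5*k^3 + 5*sqrt(2)*k^3/2 - 25*sqrt(2)*k^2/2 + 8*k^2 - 10*k + 15*sqrt(2)*k + 12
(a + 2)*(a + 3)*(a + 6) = a^3 + 11*a^2 + 36*a + 36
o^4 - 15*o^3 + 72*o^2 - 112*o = o*(o - 7)*(o - 4)^2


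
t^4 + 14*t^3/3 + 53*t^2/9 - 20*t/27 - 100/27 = (t - 2/3)*(t + 5/3)^2*(t + 2)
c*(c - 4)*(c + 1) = c^3 - 3*c^2 - 4*c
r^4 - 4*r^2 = r^2*(r - 2)*(r + 2)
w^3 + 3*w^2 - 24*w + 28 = (w - 2)^2*(w + 7)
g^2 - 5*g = g*(g - 5)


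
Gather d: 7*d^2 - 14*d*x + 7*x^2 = 7*d^2 - 14*d*x + 7*x^2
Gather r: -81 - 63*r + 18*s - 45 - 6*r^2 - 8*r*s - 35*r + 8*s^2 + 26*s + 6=-6*r^2 + r*(-8*s - 98) + 8*s^2 + 44*s - 120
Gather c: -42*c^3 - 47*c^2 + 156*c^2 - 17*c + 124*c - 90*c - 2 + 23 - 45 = -42*c^3 + 109*c^2 + 17*c - 24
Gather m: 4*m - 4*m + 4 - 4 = 0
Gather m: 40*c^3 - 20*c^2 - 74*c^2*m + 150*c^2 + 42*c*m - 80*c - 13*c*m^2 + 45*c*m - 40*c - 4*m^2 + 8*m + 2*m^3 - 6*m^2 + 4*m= 40*c^3 + 130*c^2 - 120*c + 2*m^3 + m^2*(-13*c - 10) + m*(-74*c^2 + 87*c + 12)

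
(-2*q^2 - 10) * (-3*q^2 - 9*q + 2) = 6*q^4 + 18*q^3 + 26*q^2 + 90*q - 20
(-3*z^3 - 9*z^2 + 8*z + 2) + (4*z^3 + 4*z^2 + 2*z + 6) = z^3 - 5*z^2 + 10*z + 8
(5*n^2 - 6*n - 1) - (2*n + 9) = 5*n^2 - 8*n - 10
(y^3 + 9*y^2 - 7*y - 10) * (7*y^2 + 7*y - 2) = 7*y^5 + 70*y^4 + 12*y^3 - 137*y^2 - 56*y + 20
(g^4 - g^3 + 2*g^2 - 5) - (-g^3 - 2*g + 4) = g^4 + 2*g^2 + 2*g - 9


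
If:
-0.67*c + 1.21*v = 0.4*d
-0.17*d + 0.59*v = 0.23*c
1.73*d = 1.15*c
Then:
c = 0.00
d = 0.00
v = 0.00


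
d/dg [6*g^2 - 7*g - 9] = 12*g - 7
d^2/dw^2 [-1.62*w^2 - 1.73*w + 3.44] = -3.24000000000000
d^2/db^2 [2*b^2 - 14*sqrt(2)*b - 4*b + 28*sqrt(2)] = 4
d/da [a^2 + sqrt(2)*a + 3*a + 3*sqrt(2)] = 2*a + sqrt(2) + 3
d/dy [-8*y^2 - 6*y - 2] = -16*y - 6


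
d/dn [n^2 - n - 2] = 2*n - 1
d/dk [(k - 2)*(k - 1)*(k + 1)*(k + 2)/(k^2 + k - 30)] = (2*k^5 + 3*k^4 - 120*k^3 - 5*k^2 + 292*k - 4)/(k^4 + 2*k^3 - 59*k^2 - 60*k + 900)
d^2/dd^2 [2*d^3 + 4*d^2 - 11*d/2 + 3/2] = 12*d + 8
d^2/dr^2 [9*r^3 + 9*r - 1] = 54*r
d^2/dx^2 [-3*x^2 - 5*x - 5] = -6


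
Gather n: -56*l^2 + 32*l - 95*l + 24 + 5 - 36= -56*l^2 - 63*l - 7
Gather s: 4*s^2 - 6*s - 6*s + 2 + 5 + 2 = 4*s^2 - 12*s + 9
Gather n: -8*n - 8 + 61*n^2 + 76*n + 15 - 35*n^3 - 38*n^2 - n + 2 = -35*n^3 + 23*n^2 + 67*n + 9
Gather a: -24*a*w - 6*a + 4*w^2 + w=a*(-24*w - 6) + 4*w^2 + w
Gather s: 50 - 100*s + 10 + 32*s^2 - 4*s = 32*s^2 - 104*s + 60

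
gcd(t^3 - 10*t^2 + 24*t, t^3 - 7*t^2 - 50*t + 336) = t - 6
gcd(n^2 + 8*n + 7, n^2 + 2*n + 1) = n + 1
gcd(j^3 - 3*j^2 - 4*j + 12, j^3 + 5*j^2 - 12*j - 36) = j^2 - j - 6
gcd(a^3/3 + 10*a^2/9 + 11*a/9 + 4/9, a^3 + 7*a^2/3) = 1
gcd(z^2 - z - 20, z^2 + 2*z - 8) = z + 4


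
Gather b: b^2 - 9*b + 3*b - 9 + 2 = b^2 - 6*b - 7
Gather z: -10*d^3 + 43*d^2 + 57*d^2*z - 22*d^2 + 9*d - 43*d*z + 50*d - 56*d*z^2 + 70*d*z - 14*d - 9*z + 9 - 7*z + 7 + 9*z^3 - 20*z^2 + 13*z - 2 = -10*d^3 + 21*d^2 + 45*d + 9*z^3 + z^2*(-56*d - 20) + z*(57*d^2 + 27*d - 3) + 14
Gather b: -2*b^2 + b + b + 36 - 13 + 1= -2*b^2 + 2*b + 24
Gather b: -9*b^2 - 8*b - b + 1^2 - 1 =-9*b^2 - 9*b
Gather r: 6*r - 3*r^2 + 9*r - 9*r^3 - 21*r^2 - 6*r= -9*r^3 - 24*r^2 + 9*r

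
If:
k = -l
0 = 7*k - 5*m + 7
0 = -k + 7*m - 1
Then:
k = -1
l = 1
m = 0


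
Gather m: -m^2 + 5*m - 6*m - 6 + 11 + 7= -m^2 - m + 12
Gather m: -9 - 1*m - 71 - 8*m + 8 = -9*m - 72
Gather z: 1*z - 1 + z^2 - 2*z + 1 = z^2 - z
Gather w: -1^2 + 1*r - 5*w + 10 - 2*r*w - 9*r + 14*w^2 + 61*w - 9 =-8*r + 14*w^2 + w*(56 - 2*r)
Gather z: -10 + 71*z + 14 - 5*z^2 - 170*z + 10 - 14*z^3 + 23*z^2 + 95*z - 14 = -14*z^3 + 18*z^2 - 4*z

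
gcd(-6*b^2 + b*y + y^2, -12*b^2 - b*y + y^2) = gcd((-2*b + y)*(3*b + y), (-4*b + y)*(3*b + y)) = 3*b + y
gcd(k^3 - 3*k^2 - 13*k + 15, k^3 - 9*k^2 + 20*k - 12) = k - 1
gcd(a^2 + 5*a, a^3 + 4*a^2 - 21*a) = a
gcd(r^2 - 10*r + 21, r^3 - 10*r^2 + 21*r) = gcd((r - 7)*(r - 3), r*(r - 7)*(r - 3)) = r^2 - 10*r + 21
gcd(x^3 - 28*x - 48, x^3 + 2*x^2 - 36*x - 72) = x^2 - 4*x - 12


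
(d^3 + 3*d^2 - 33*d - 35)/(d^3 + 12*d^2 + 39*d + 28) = (d - 5)/(d + 4)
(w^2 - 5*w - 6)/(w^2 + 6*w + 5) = (w - 6)/(w + 5)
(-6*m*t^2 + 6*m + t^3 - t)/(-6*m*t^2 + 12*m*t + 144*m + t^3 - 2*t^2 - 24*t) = (t^2 - 1)/(t^2 - 2*t - 24)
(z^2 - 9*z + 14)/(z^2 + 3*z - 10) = (z - 7)/(z + 5)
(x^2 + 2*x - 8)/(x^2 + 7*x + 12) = (x - 2)/(x + 3)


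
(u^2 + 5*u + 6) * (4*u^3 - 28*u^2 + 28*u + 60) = 4*u^5 - 8*u^4 - 88*u^3 + 32*u^2 + 468*u + 360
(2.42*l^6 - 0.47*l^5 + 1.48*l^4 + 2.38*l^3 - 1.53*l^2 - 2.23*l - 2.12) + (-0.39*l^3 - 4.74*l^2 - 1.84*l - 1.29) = 2.42*l^6 - 0.47*l^5 + 1.48*l^4 + 1.99*l^3 - 6.27*l^2 - 4.07*l - 3.41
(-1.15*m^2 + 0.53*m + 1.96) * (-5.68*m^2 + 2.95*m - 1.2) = 6.532*m^4 - 6.4029*m^3 - 8.1893*m^2 + 5.146*m - 2.352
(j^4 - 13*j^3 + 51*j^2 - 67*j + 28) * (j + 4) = j^5 - 9*j^4 - j^3 + 137*j^2 - 240*j + 112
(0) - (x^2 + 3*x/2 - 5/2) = -x^2 - 3*x/2 + 5/2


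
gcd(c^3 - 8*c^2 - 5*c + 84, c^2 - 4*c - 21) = c^2 - 4*c - 21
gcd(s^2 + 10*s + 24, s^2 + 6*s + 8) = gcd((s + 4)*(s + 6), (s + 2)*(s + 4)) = s + 4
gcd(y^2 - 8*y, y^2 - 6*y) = y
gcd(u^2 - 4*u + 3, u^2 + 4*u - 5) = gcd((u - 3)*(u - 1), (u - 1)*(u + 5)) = u - 1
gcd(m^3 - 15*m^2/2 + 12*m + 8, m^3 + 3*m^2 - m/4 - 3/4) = m + 1/2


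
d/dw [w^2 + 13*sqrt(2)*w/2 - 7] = 2*w + 13*sqrt(2)/2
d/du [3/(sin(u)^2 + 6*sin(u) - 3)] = -6*(sin(u) + 3)*cos(u)/(sin(u)^2 + 6*sin(u) - 3)^2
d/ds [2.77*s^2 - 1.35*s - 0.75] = 5.54*s - 1.35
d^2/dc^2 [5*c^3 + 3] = 30*c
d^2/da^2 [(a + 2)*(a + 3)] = 2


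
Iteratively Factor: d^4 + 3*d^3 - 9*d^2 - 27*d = (d - 3)*(d^3 + 6*d^2 + 9*d) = d*(d - 3)*(d^2 + 6*d + 9) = d*(d - 3)*(d + 3)*(d + 3)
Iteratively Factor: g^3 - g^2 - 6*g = (g + 2)*(g^2 - 3*g) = (g - 3)*(g + 2)*(g)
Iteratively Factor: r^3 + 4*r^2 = (r)*(r^2 + 4*r) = r^2*(r + 4)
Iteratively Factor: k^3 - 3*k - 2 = (k + 1)*(k^2 - k - 2) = (k - 2)*(k + 1)*(k + 1)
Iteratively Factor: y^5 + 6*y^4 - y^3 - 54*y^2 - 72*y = (y)*(y^4 + 6*y^3 - y^2 - 54*y - 72) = y*(y + 3)*(y^3 + 3*y^2 - 10*y - 24) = y*(y - 3)*(y + 3)*(y^2 + 6*y + 8) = y*(y - 3)*(y + 2)*(y + 3)*(y + 4)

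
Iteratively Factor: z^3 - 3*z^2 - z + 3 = (z - 1)*(z^2 - 2*z - 3) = (z - 1)*(z + 1)*(z - 3)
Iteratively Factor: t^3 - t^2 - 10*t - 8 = (t + 2)*(t^2 - 3*t - 4) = (t - 4)*(t + 2)*(t + 1)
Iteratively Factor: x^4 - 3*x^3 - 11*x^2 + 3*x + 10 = (x - 1)*(x^3 - 2*x^2 - 13*x - 10) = (x - 5)*(x - 1)*(x^2 + 3*x + 2) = (x - 5)*(x - 1)*(x + 1)*(x + 2)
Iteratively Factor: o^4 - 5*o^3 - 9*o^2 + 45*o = (o - 5)*(o^3 - 9*o) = (o - 5)*(o - 3)*(o^2 + 3*o) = o*(o - 5)*(o - 3)*(o + 3)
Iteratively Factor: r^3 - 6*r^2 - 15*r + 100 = (r - 5)*(r^2 - r - 20) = (r - 5)*(r + 4)*(r - 5)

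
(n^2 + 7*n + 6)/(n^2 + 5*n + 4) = (n + 6)/(n + 4)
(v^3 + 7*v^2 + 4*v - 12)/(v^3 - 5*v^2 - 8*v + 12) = (v + 6)/(v - 6)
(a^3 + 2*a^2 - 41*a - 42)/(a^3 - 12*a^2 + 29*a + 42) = (a + 7)/(a - 7)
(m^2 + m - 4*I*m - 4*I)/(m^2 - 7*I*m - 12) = (m + 1)/(m - 3*I)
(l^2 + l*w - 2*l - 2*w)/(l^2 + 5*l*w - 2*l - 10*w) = (l + w)/(l + 5*w)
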